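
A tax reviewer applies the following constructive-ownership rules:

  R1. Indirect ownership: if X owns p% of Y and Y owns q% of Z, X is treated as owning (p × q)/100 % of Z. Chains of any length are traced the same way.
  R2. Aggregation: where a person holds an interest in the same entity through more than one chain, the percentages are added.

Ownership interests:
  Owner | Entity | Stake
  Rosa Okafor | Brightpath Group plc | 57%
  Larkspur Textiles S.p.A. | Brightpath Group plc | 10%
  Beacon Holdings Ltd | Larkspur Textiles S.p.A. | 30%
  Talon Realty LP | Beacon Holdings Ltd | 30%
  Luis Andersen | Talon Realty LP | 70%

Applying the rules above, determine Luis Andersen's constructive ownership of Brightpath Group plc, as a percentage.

0.63%

Chain via Talon Realty LP → Beacon Holdings Ltd → Larkspur Textiles S.p.A. (R1): 70% × 30% × 30% × 10% = 0.63% of Brightpath Group plc.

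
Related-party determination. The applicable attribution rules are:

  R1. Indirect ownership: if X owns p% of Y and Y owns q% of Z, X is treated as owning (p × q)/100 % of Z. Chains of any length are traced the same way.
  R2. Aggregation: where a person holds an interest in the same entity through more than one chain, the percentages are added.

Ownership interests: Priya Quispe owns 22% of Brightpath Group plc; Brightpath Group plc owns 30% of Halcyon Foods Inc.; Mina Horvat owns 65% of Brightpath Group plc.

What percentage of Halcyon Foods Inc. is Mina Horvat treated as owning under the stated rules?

Chain via Brightpath Group plc (R1): 65% × 30% = 19.5% of Halcyon Foods Inc.

19.5%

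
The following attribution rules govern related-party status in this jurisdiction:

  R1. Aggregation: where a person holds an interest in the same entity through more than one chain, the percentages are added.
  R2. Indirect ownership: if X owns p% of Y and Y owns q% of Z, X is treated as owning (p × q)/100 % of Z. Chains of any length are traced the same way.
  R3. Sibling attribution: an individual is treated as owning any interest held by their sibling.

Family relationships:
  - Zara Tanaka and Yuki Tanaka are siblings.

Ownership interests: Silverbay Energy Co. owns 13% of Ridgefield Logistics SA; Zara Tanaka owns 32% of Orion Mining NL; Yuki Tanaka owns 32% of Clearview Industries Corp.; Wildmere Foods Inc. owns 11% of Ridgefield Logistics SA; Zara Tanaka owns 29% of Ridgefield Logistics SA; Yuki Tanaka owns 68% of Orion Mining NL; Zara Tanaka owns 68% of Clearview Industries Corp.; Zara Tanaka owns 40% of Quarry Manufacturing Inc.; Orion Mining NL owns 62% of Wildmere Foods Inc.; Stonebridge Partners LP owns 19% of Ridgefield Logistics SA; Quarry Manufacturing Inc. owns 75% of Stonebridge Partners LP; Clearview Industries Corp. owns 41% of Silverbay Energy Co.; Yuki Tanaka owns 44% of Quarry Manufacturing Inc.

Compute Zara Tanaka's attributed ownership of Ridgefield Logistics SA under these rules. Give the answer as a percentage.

By sibling attribution (R3), Zara Tanaka is treated as also owning Yuki Tanaka's interest in Clearview Industries Corp, giving 68% + 32% = 100%.
By sibling attribution (R3), Zara Tanaka is treated as also owning Yuki Tanaka's interest in Orion Mining NL, giving 32% + 68% = 100%.
By sibling attribution (R3), Zara Tanaka is treated as also owning Yuki Tanaka's interest in Quarry Manufacturing Inc, giving 40% + 44% = 84%.
Chain via Clearview Industries Corp. → Silverbay Energy Co. (R2): 100% × 41% × 13% = 5.33% of Ridgefield Logistics SA.
Chain via Orion Mining NL → Wildmere Foods Inc. (R2): 100% × 62% × 11% = 6.82% of Ridgefield Logistics SA.
Chain via Quarry Manufacturing Inc. → Stonebridge Partners LP (R2): 84% × 75% × 19% = 11.97% of Ridgefield Logistics SA.
Direct interest in Ridgefield Logistics SA: 29%.
Aggregating (R1): 5.33% + 6.82% + 11.97% + 29% = 53.12%.

53.12%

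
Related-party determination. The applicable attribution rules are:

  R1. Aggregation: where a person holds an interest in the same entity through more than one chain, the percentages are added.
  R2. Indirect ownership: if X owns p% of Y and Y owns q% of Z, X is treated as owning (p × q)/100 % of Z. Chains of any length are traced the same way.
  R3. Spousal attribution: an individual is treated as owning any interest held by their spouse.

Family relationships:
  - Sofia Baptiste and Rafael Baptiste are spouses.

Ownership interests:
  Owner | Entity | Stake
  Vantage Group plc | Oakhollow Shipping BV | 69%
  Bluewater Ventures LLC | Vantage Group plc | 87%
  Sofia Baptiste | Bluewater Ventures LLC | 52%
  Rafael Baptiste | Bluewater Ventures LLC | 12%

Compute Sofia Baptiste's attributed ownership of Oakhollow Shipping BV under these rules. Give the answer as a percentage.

38.4192%

By spousal attribution (R3), Sofia Baptiste is treated as also owning Rafael Baptiste's interest in Bluewater Ventures LLC, giving 52% + 12% = 64%.
Chain via Bluewater Ventures LLC → Vantage Group plc (R2): 64% × 87% × 69% = 38.4192% of Oakhollow Shipping BV.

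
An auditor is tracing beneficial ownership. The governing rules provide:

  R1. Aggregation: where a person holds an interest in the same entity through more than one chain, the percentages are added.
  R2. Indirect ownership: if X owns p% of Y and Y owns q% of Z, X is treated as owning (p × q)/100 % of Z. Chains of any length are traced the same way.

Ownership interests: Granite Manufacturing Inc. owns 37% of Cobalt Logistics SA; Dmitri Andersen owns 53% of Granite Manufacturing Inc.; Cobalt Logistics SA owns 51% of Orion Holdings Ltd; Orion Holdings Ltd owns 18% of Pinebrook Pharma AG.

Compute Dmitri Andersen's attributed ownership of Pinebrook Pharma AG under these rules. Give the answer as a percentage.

1.800198%

Chain via Granite Manufacturing Inc. → Cobalt Logistics SA → Orion Holdings Ltd (R2): 53% × 37% × 51% × 18% = 1.800198% of Pinebrook Pharma AG.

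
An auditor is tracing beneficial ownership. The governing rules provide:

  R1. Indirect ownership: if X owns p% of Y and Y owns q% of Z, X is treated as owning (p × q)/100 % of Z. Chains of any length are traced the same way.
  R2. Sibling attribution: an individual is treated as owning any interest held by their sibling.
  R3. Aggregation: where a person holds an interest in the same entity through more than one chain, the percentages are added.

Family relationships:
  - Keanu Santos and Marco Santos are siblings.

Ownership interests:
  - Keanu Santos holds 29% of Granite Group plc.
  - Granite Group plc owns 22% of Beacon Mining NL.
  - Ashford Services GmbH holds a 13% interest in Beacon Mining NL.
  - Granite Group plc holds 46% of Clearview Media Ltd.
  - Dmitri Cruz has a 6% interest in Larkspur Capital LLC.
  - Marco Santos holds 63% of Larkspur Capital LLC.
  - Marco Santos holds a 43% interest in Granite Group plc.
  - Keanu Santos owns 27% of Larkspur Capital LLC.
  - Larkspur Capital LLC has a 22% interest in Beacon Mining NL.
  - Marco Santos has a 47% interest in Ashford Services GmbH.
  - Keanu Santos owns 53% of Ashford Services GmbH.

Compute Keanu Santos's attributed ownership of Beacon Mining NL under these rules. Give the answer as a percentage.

48.64%

By sibling attribution (R2), Keanu Santos is treated as also owning Marco Santos's interest in Larkspur Capital LLC, giving 27% + 63% = 90%.
By sibling attribution (R2), Keanu Santos is treated as also owning Marco Santos's interest in Ashford Services GmbH, giving 53% + 47% = 100%.
By sibling attribution (R2), Keanu Santos is treated as also owning Marco Santos's interest in Granite Group plc, giving 29% + 43% = 72%.
Chain via Larkspur Capital LLC (R1): 90% × 22% = 19.8% of Beacon Mining NL.
Chain via Ashford Services GmbH (R1): 100% × 13% = 13% of Beacon Mining NL.
Chain via Granite Group plc (R1): 72% × 22% = 15.84% of Beacon Mining NL.
Aggregating (R3): 19.8% + 13% + 15.84% = 48.64%.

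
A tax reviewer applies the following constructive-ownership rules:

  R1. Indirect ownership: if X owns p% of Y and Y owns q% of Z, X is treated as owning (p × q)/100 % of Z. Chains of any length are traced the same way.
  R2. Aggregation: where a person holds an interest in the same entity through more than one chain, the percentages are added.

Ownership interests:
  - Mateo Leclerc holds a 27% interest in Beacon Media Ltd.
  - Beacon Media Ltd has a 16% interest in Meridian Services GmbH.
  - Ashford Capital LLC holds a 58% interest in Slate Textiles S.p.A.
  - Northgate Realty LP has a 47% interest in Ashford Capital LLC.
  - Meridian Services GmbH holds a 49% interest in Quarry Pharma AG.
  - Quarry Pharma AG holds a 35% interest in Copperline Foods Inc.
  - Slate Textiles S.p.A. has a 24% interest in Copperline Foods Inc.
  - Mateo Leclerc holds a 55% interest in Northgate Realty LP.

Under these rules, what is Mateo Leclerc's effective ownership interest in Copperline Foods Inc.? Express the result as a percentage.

4.3392%

Chain via Beacon Media Ltd → Meridian Services GmbH → Quarry Pharma AG (R1): 27% × 16% × 49% × 35% = 0.74088% of Copperline Foods Inc.
Chain via Northgate Realty LP → Ashford Capital LLC → Slate Textiles S.p.A. (R1): 55% × 47% × 58% × 24% = 3.59832% of Copperline Foods Inc.
Aggregating (R2): 0.74088% + 3.59832% = 4.3392%.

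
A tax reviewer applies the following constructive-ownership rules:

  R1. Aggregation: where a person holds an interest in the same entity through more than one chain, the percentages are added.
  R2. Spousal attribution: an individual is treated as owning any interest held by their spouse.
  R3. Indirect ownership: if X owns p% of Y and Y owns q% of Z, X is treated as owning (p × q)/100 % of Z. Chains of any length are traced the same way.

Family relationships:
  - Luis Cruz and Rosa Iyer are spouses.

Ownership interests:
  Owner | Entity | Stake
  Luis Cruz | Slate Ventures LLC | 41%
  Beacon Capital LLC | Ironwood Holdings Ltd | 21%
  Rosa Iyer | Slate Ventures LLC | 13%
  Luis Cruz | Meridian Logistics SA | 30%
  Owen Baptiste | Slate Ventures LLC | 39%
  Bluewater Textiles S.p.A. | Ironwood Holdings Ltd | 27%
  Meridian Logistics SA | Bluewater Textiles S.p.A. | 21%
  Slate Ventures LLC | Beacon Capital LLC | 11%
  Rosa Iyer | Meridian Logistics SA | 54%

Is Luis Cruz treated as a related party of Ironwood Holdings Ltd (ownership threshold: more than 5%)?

By spousal attribution (R2), Luis Cruz is treated as also owning Rosa Iyer's interest in Meridian Logistics SA, giving 30% + 54% = 84%.
By spousal attribution (R2), Luis Cruz is treated as also owning Rosa Iyer's interest in Slate Ventures LLC, giving 41% + 13% = 54%.
Chain via Meridian Logistics SA → Bluewater Textiles S.p.A. (R3): 84% × 21% × 27% = 4.7628% of Ironwood Holdings Ltd.
Chain via Slate Ventures LLC → Beacon Capital LLC (R3): 54% × 11% × 21% = 1.2474% of Ironwood Holdings Ltd.
Aggregating (R1): 4.7628% + 1.2474% = 6.0102%.
6.0102% exceeds the 5% threshold, so Luis is a related party to Ironwood Holdings Ltd.

Yes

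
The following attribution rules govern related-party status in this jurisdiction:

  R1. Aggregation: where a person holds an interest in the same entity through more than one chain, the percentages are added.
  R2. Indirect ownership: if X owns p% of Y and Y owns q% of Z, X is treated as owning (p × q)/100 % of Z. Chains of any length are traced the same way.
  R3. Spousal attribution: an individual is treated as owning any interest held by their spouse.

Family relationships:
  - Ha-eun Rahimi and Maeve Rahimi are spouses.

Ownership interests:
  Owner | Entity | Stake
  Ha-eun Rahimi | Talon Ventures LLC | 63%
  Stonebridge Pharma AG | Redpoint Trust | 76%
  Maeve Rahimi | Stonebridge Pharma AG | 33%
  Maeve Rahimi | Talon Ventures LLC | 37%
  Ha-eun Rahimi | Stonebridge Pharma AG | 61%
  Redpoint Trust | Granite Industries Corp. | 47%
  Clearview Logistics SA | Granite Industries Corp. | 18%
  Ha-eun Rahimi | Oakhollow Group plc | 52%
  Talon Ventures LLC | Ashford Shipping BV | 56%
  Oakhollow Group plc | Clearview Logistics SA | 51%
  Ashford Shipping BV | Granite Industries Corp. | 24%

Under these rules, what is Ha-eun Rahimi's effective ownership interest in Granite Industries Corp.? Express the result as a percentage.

51.7904%

By spousal attribution (R3), Ha-eun Rahimi is treated as also owning Maeve Rahimi's interest in Stonebridge Pharma AG, giving 61% + 33% = 94%.
By spousal attribution (R3), Ha-eun Rahimi is treated as also owning Maeve Rahimi's interest in Talon Ventures LLC, giving 63% + 37% = 100%.
Chain via Oakhollow Group plc → Clearview Logistics SA (R2): 52% × 51% × 18% = 4.7736% of Granite Industries Corp.
Chain via Stonebridge Pharma AG → Redpoint Trust (R2): 94% × 76% × 47% = 33.5768% of Granite Industries Corp.
Chain via Talon Ventures LLC → Ashford Shipping BV (R2): 100% × 56% × 24% = 13.44% of Granite Industries Corp.
Aggregating (R1): 4.7736% + 33.5768% + 13.44% = 51.7904%.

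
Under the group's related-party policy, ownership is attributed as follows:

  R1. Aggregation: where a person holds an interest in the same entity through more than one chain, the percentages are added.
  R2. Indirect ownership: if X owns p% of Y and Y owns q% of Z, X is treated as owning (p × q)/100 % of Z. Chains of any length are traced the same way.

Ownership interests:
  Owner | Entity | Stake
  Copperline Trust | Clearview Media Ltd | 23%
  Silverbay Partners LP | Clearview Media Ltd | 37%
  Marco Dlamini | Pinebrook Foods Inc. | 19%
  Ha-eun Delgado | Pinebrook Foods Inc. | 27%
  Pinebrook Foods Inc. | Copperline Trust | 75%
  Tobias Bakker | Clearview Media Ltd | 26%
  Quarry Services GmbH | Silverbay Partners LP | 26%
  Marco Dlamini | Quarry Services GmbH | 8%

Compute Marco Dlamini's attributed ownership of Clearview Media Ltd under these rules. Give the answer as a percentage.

4.0471%

Chain via Quarry Services GmbH → Silverbay Partners LP (R2): 8% × 26% × 37% = 0.7696% of Clearview Media Ltd.
Chain via Pinebrook Foods Inc. → Copperline Trust (R2): 19% × 75% × 23% = 3.2775% of Clearview Media Ltd.
Aggregating (R1): 0.7696% + 3.2775% = 4.0471%.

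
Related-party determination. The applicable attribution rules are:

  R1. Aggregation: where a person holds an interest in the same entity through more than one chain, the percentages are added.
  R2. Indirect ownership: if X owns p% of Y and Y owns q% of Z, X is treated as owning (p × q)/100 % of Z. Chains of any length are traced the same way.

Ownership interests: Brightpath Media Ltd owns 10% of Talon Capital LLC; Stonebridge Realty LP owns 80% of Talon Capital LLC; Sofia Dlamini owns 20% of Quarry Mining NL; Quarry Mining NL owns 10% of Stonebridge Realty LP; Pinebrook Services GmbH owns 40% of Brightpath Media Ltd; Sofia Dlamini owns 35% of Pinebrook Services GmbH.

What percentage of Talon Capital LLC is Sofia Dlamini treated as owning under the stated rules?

Chain via Pinebrook Services GmbH → Brightpath Media Ltd (R2): 35% × 40% × 10% = 1.4% of Talon Capital LLC.
Chain via Quarry Mining NL → Stonebridge Realty LP (R2): 20% × 10% × 80% = 1.6% of Talon Capital LLC.
Aggregating (R1): 1.4% + 1.6% = 3%.

3%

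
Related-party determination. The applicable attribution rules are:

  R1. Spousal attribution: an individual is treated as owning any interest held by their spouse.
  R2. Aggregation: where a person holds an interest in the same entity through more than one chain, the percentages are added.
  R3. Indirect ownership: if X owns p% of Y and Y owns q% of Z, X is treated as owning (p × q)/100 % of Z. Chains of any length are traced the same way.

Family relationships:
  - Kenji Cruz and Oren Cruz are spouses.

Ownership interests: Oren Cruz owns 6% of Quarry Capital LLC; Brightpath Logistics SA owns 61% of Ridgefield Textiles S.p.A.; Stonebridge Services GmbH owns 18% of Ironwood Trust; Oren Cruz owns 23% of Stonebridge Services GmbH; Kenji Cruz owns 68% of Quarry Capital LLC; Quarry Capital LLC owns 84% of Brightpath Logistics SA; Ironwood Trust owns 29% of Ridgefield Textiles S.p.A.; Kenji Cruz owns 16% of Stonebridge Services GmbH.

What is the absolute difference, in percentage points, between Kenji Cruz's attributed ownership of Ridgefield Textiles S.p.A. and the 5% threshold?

34.9534

By spousal attribution (R1), Kenji Cruz is treated as also owning Oren Cruz's interest in Stonebridge Services GmbH, giving 16% + 23% = 39%.
By spousal attribution (R1), Kenji Cruz is treated as also owning Oren Cruz's interest in Quarry Capital LLC, giving 68% + 6% = 74%.
Chain via Stonebridge Services GmbH → Ironwood Trust (R3): 39% × 18% × 29% = 2.0358% of Ridgefield Textiles S.p.A.
Chain via Quarry Capital LLC → Brightpath Logistics SA (R3): 74% × 84% × 61% = 37.9176% of Ridgefield Textiles S.p.A.
Aggregating (R2): 2.0358% + 37.9176% = 39.9534%.
39.9534% exceeds the 5% threshold by 34.9534 percentage points.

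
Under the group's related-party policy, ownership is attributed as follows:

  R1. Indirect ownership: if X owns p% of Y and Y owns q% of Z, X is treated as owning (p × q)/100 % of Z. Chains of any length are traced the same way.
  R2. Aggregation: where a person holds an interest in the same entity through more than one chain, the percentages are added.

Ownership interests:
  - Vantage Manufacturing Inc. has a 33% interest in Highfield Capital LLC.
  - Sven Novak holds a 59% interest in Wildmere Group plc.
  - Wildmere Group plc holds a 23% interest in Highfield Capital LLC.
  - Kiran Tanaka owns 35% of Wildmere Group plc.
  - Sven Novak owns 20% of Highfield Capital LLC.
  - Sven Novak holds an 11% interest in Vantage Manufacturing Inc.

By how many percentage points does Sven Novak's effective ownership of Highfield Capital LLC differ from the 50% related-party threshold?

12.8

Chain via Vantage Manufacturing Inc. (R1): 11% × 33% = 3.63% of Highfield Capital LLC.
Chain via Wildmere Group plc (R1): 59% × 23% = 13.57% of Highfield Capital LLC.
Direct interest in Highfield Capital LLC: 20%.
Aggregating (R2): 3.63% + 13.57% + 20% = 37.2%.
37.2% falls short of the 50% threshold by 12.8 percentage points.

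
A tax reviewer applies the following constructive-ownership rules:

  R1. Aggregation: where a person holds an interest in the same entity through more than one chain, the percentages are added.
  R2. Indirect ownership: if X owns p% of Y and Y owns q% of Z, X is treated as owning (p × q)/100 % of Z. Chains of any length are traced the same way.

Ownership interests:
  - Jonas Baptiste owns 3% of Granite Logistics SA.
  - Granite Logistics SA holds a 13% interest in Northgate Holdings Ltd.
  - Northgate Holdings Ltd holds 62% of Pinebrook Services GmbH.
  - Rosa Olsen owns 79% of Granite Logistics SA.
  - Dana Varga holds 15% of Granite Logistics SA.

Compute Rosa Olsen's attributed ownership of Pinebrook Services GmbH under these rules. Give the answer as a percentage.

Chain via Granite Logistics SA → Northgate Holdings Ltd (R2): 79% × 13% × 62% = 6.3674% of Pinebrook Services GmbH.

6.3674%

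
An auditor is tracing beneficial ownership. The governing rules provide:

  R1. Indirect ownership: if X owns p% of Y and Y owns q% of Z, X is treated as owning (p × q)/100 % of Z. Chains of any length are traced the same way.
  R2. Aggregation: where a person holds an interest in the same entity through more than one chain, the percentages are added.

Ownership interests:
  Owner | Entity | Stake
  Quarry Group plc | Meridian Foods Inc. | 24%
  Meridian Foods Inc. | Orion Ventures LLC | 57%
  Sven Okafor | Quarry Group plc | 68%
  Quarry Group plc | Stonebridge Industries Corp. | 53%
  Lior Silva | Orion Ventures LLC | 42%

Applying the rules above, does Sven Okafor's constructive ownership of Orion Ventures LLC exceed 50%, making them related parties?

Chain via Quarry Group plc → Meridian Foods Inc. (R1): 68% × 24% × 57% = 9.3024% of Orion Ventures LLC.
9.3024% does not exceed the 50% threshold, so Sven is not a related party to Orion Ventures LLC.

No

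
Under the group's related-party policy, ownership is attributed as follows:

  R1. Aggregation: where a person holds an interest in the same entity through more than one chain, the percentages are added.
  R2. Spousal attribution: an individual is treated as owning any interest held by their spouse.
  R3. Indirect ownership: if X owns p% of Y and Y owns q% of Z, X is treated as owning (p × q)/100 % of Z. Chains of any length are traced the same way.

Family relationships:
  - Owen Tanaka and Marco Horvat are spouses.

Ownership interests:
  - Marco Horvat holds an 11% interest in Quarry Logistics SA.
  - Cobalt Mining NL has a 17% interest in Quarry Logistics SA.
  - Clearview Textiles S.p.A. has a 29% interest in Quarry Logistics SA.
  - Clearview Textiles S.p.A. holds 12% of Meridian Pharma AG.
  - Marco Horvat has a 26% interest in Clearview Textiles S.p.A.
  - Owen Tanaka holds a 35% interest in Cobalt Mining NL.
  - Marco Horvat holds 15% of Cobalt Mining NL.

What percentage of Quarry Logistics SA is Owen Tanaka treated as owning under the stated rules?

By spousal attribution (R2), Owen Tanaka is treated as also owning Marco Horvat's interest in Cobalt Mining NL, giving 35% + 15% = 50%.
By spousal attribution (R2), Owen Tanaka is treated as owning Marco Horvat's 26% interest in Clearview Textiles S.p.A.
By spousal attribution (R2), Owen Tanaka is treated as owning Marco Horvat's 11% interest in Quarry Logistics SA.
Chain via Cobalt Mining NL (R3): 50% × 17% = 8.5% of Quarry Logistics SA.
Chain via Clearview Textiles S.p.A. (R3): 26% × 29% = 7.54% of Quarry Logistics SA.
Direct interest in Quarry Logistics SA: 11%.
Aggregating (R1): 8.5% + 7.54% + 11% = 27.04%.

27.04%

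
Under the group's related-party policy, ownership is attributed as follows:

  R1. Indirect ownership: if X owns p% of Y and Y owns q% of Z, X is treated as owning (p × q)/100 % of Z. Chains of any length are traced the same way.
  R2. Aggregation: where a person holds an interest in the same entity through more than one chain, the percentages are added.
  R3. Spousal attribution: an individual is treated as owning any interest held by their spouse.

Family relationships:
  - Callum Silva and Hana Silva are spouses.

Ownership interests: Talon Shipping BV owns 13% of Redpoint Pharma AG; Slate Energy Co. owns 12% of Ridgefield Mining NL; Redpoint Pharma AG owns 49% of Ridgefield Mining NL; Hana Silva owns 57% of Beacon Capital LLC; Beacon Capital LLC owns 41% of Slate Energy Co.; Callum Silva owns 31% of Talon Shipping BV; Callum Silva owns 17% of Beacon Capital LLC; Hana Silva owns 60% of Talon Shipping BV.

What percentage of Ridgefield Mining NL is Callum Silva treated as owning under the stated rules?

By spousal attribution (R3), Callum Silva is treated as also owning Hana Silva's interest in Talon Shipping BV, giving 31% + 60% = 91%.
By spousal attribution (R3), Callum Silva is treated as also owning Hana Silva's interest in Beacon Capital LLC, giving 17% + 57% = 74%.
Chain via Talon Shipping BV → Redpoint Pharma AG (R1): 91% × 13% × 49% = 5.7967% of Ridgefield Mining NL.
Chain via Beacon Capital LLC → Slate Energy Co. (R1): 74% × 41% × 12% = 3.6408% of Ridgefield Mining NL.
Aggregating (R2): 5.7967% + 3.6408% = 9.4375%.

9.4375%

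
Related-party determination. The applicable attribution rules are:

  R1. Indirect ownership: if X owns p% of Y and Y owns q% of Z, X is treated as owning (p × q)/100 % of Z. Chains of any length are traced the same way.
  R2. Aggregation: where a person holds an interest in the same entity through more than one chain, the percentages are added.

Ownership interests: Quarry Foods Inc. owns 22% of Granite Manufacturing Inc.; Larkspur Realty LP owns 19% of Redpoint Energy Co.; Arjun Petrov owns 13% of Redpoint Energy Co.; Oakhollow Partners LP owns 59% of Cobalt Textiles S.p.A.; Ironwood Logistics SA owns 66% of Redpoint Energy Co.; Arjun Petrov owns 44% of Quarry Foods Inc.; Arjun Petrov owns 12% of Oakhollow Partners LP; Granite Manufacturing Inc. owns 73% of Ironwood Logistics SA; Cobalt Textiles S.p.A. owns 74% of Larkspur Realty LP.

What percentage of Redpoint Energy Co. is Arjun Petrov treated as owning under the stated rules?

Chain via Quarry Foods Inc. → Granite Manufacturing Inc. → Ironwood Logistics SA (R1): 44% × 22% × 73% × 66% = 4.663824% of Redpoint Energy Co.
Chain via Oakhollow Partners LP → Cobalt Textiles S.p.A. → Larkspur Realty LP (R1): 12% × 59% × 74% × 19% = 0.995448% of Redpoint Energy Co.
Direct interest in Redpoint Energy Co: 13%.
Aggregating (R2): 4.663824% + 0.995448% + 13% = 18.659272%.

18.659272%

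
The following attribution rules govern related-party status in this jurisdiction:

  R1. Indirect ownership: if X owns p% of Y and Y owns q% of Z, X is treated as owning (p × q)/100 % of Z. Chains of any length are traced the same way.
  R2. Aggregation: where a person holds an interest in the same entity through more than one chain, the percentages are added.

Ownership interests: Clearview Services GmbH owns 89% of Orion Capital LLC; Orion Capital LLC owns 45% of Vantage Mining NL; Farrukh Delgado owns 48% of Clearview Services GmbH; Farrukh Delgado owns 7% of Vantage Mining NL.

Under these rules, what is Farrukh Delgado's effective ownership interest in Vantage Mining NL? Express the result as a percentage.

26.224%

Chain via Clearview Services GmbH → Orion Capital LLC (R1): 48% × 89% × 45% = 19.224% of Vantage Mining NL.
Direct interest in Vantage Mining NL: 7%.
Aggregating (R2): 19.224% + 7% = 26.224%.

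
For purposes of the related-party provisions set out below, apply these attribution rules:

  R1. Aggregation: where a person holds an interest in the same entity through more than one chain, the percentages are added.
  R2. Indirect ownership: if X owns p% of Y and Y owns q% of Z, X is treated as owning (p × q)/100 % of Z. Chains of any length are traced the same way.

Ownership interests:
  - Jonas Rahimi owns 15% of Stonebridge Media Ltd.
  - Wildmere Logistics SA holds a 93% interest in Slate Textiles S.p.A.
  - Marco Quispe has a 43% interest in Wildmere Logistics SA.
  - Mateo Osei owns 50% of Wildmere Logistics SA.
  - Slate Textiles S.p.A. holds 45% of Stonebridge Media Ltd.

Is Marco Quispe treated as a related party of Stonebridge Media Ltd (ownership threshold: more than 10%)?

Yes

Chain via Wildmere Logistics SA → Slate Textiles S.p.A. (R2): 43% × 93% × 45% = 17.9955% of Stonebridge Media Ltd.
17.9955% exceeds the 10% threshold, so Marco is a related party to Stonebridge Media Ltd.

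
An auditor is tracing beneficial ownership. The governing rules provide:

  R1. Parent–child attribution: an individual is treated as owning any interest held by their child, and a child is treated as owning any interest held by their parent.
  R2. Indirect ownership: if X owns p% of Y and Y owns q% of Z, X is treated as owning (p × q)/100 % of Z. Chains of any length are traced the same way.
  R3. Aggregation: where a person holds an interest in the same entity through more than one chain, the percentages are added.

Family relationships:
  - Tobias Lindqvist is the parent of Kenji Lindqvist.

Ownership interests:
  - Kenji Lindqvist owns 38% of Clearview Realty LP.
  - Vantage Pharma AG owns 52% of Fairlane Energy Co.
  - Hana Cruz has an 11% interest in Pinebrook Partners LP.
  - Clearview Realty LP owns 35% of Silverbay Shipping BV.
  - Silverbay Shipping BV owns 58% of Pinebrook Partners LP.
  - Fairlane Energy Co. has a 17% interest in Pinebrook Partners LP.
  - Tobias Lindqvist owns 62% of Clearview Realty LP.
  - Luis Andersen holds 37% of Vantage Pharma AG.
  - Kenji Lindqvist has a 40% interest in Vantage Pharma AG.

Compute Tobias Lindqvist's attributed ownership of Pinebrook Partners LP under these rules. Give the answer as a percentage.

23.836%

By parent–child attribution (R1), Tobias Lindqvist is treated as also owning Kenji Lindqvist's interest in Clearview Realty LP, giving 62% + 38% = 100%.
By parent–child attribution (R1), Tobias Lindqvist is treated as owning Kenji Lindqvist's 40% interest in Vantage Pharma AG.
Chain via Clearview Realty LP → Silverbay Shipping BV (R2): 100% × 35% × 58% = 20.3% of Pinebrook Partners LP.
Chain via Vantage Pharma AG → Fairlane Energy Co. (R2): 40% × 52% × 17% = 3.536% of Pinebrook Partners LP.
Aggregating (R3): 20.3% + 3.536% = 23.836%.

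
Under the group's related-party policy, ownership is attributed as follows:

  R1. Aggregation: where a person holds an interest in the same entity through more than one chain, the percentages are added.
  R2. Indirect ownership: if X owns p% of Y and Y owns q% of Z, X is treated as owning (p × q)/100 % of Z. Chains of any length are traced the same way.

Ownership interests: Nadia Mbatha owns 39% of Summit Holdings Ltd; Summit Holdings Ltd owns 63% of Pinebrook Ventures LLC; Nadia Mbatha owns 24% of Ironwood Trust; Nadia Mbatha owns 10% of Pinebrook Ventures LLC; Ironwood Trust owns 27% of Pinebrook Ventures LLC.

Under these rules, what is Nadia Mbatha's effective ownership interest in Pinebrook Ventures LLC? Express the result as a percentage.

Chain via Summit Holdings Ltd (R2): 39% × 63% = 24.57% of Pinebrook Ventures LLC.
Chain via Ironwood Trust (R2): 24% × 27% = 6.48% of Pinebrook Ventures LLC.
Direct interest in Pinebrook Ventures LLC: 10%.
Aggregating (R1): 24.57% + 6.48% + 10% = 41.05%.

41.05%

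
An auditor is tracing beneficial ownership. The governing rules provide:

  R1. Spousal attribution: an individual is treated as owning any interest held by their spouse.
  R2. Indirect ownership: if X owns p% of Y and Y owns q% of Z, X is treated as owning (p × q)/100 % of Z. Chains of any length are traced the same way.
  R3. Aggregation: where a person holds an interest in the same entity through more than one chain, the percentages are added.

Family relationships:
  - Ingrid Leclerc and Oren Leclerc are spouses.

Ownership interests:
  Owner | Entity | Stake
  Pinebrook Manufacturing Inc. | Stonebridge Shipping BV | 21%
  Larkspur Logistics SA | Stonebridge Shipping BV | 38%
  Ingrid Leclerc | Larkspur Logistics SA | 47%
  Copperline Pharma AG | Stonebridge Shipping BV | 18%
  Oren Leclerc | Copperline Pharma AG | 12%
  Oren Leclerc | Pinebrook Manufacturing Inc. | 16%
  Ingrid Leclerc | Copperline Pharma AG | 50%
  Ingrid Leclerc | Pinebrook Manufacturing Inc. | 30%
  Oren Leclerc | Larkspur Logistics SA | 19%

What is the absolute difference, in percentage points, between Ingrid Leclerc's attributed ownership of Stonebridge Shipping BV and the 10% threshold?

35.9

By spousal attribution (R1), Ingrid Leclerc is treated as also owning Oren Leclerc's interest in Copperline Pharma AG, giving 50% + 12% = 62%.
By spousal attribution (R1), Ingrid Leclerc is treated as also owning Oren Leclerc's interest in Larkspur Logistics SA, giving 47% + 19% = 66%.
By spousal attribution (R1), Ingrid Leclerc is treated as also owning Oren Leclerc's interest in Pinebrook Manufacturing Inc, giving 30% + 16% = 46%.
Chain via Copperline Pharma AG (R2): 62% × 18% = 11.16% of Stonebridge Shipping BV.
Chain via Larkspur Logistics SA (R2): 66% × 38% = 25.08% of Stonebridge Shipping BV.
Chain via Pinebrook Manufacturing Inc. (R2): 46% × 21% = 9.66% of Stonebridge Shipping BV.
Aggregating (R3): 11.16% + 25.08% + 9.66% = 45.9%.
45.9% exceeds the 10% threshold by 35.9 percentage points.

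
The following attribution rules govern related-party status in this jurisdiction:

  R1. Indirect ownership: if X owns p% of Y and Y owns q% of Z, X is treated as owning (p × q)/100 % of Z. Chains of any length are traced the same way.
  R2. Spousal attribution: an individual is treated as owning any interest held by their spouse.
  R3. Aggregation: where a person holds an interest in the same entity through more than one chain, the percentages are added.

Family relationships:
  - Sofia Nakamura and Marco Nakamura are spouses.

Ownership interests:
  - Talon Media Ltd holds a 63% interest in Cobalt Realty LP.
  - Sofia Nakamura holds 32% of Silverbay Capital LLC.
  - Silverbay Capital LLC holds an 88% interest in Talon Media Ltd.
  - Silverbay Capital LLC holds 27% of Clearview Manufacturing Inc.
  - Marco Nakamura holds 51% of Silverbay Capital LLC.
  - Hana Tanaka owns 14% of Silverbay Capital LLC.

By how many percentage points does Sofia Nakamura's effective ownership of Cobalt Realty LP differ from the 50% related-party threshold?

By spousal attribution (R2), Sofia Nakamura is treated as also owning Marco Nakamura's interest in Silverbay Capital LLC, giving 32% + 51% = 83%.
Chain via Silverbay Capital LLC → Talon Media Ltd (R1): 83% × 88% × 63% = 46.0152% of Cobalt Realty LP.
46.0152% falls short of the 50% threshold by 3.9848 percentage points.

3.9848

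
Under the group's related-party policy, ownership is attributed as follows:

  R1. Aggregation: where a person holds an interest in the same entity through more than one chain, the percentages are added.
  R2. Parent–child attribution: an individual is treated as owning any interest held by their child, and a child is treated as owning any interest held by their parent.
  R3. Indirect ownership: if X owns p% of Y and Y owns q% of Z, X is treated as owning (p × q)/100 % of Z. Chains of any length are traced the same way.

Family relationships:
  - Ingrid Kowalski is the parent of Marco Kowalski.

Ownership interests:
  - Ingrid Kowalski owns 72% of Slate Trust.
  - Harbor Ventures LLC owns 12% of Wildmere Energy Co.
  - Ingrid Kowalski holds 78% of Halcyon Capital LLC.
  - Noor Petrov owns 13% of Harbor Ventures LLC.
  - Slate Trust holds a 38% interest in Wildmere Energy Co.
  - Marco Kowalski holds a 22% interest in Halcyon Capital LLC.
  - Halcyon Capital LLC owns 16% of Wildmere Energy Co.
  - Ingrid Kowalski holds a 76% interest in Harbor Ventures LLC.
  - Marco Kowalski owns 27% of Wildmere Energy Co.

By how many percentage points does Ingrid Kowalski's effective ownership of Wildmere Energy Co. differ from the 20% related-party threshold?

59.48

By parent–child attribution (R2), Ingrid Kowalski is treated as also owning Marco Kowalski's interest in Halcyon Capital LLC, giving 78% + 22% = 100%.
By parent–child attribution (R2), Ingrid Kowalski is treated as owning Marco Kowalski's 27% interest in Wildmere Energy Co.
Chain via Slate Trust (R3): 72% × 38% = 27.36% of Wildmere Energy Co.
Chain via Harbor Ventures LLC (R3): 76% × 12% = 9.12% of Wildmere Energy Co.
Chain via Halcyon Capital LLC (R3): 100% × 16% = 16% of Wildmere Energy Co.
Direct interest in Wildmere Energy Co: 27%.
Aggregating (R1): 27.36% + 9.12% + 16% + 27% = 79.48%.
79.48% exceeds the 20% threshold by 59.48 percentage points.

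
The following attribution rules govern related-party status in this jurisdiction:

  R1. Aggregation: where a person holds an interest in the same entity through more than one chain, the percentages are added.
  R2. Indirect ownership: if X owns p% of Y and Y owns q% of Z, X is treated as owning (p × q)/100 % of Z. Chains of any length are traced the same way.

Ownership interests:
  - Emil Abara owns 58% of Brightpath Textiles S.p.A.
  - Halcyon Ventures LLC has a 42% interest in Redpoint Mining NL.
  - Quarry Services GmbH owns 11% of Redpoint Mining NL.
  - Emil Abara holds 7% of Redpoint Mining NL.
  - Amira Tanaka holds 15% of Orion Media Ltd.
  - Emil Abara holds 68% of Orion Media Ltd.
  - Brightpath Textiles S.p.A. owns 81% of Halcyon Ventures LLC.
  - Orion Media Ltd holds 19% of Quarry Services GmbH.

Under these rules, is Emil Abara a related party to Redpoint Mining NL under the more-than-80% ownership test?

Chain via Brightpath Textiles S.p.A. → Halcyon Ventures LLC (R2): 58% × 81% × 42% = 19.7316% of Redpoint Mining NL.
Chain via Orion Media Ltd → Quarry Services GmbH (R2): 68% × 19% × 11% = 1.4212% of Redpoint Mining NL.
Direct interest in Redpoint Mining NL: 7%.
Aggregating (R1): 19.7316% + 1.4212% + 7% = 28.1528%.
28.1528% does not exceed the 80% threshold, so Emil is not a related party to Redpoint Mining NL.

No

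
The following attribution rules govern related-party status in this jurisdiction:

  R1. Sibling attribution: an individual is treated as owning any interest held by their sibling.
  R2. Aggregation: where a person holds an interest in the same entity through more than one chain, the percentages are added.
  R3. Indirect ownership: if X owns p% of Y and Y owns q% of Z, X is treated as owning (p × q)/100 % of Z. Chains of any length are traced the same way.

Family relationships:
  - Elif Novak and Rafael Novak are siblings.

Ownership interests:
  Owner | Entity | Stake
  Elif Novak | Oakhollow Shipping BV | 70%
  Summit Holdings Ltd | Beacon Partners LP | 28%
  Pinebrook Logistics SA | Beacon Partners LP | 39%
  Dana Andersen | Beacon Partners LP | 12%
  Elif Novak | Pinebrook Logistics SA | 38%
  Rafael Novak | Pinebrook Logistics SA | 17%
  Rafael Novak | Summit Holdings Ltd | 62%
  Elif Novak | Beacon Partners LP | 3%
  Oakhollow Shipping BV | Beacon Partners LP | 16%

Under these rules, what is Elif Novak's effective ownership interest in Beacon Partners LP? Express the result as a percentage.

By sibling attribution (R1), Elif Novak is treated as also owning Rafael Novak's interest in Pinebrook Logistics SA, giving 38% + 17% = 55%.
By sibling attribution (R1), Elif Novak is treated as owning Rafael Novak's 62% interest in Summit Holdings Ltd.
Chain via Pinebrook Logistics SA (R3): 55% × 39% = 21.45% of Beacon Partners LP.
Chain via Oakhollow Shipping BV (R3): 70% × 16% = 11.2% of Beacon Partners LP.
Direct interest in Beacon Partners LP: 3%.
Chain via Summit Holdings Ltd (R3): 62% × 28% = 17.36% of Beacon Partners LP.
Aggregating (R2): 21.45% + 11.2% + 3% + 17.36% = 53.01%.

53.01%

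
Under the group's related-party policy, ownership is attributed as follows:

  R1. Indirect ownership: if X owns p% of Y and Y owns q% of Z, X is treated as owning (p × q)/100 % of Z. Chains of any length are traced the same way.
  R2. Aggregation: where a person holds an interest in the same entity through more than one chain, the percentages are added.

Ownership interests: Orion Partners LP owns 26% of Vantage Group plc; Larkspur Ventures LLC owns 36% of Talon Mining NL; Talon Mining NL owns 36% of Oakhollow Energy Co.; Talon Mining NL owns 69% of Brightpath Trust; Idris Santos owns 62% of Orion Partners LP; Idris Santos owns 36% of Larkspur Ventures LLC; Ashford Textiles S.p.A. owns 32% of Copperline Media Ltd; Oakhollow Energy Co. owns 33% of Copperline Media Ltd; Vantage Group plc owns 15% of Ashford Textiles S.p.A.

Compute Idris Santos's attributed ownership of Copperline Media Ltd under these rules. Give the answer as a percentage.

Chain via Larkspur Ventures LLC → Talon Mining NL → Oakhollow Energy Co. (R1): 36% × 36% × 36% × 33% = 1.539648% of Copperline Media Ltd.
Chain via Orion Partners LP → Vantage Group plc → Ashford Textiles S.p.A. (R1): 62% × 26% × 15% × 32% = 0.77376% of Copperline Media Ltd.
Aggregating (R2): 1.539648% + 0.77376% = 2.313408%.

2.313408%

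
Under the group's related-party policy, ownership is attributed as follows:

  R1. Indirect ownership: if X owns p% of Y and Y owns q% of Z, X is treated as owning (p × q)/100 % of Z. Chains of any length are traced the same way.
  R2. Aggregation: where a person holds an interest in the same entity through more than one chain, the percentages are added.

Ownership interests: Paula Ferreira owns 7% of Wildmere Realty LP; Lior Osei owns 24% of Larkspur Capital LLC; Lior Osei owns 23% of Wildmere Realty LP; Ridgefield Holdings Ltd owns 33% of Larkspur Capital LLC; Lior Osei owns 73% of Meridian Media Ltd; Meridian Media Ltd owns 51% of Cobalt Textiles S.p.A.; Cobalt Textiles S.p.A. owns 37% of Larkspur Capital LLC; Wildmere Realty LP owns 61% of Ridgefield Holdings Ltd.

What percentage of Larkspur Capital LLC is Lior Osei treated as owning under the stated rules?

42.405%

Chain via Meridian Media Ltd → Cobalt Textiles S.p.A. (R1): 73% × 51% × 37% = 13.7751% of Larkspur Capital LLC.
Chain via Wildmere Realty LP → Ridgefield Holdings Ltd (R1): 23% × 61% × 33% = 4.6299% of Larkspur Capital LLC.
Direct interest in Larkspur Capital LLC: 24%.
Aggregating (R2): 13.7751% + 4.6299% + 24% = 42.405%.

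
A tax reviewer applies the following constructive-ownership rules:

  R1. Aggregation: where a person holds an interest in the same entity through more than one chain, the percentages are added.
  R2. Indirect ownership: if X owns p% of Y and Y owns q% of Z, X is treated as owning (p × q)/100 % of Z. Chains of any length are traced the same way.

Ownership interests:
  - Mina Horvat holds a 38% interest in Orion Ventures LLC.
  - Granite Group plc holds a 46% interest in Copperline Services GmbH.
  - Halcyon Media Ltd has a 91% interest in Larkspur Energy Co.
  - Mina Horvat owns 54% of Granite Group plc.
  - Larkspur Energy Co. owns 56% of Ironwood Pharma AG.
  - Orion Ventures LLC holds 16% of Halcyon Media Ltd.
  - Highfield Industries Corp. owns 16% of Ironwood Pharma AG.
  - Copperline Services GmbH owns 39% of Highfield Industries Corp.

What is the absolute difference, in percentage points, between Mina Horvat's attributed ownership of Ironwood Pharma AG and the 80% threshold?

75.351616

Chain via Granite Group plc → Copperline Services GmbH → Highfield Industries Corp. (R2): 54% × 46% × 39% × 16% = 1.550016% of Ironwood Pharma AG.
Chain via Orion Ventures LLC → Halcyon Media Ltd → Larkspur Energy Co. (R2): 38% × 16% × 91% × 56% = 3.098368% of Ironwood Pharma AG.
Aggregating (R1): 1.550016% + 3.098368% = 4.648384%.
4.648384% falls short of the 80% threshold by 75.351616 percentage points.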